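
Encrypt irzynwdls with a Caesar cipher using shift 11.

tckjyhowd

i(8): 8+11=19 → t
r(17): 17+11=28≡2 → c
z(25): 25+11=36≡10 → k
y(24): 24+11=35≡9 → j
n(13): 13+11=24 → y
w(22): 22+11=33≡7 → h
d(3): 3+11=14 → o
l(11): 11+11=22 → w
s(18): 18+11=29≡3 → d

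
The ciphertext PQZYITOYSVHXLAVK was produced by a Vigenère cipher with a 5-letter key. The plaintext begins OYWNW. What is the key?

Subtract each crib letter from the matching ciphertext letter (mod 26):
P(15)−O(14)=1 → B
Q(16)−Y(24)=-8≡18 → S
Z(25)−W(22)=3 → D
Y(24)−N(13)=11 → L
I(8)−W(22)=-14≡12 → M

BSDLM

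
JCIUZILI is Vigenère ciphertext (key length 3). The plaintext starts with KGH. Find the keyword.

Subtract each crib letter from the matching ciphertext letter (mod 26):
J(9)−K(10)=-1≡25 → Z
C(2)−G(6)=-4≡22 → W
I(8)−H(7)=1 → B

ZWB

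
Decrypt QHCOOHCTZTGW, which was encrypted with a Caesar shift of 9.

Q(16): 16−9=7 → H
H(7): 7−9=-2≡24 → Y
C(2): 2−9=-7≡19 → T
O(14): 14−9=5 → F
O(14): 14−9=5 → F
H(7): 7−9=-2≡24 → Y
C(2): 2−9=-7≡19 → T
T(19): 19−9=10 → K
Z(25): 25−9=16 → Q
T(19): 19−9=10 → K
G(6): 6−9=-3≡23 → X
W(22): 22−9=13 → N

HYTFFYTKQKXN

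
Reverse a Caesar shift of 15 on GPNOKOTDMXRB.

G(6): 6−15=-9≡17 → R
P(15): 15−15=0 → A
N(13): 13−15=-2≡24 → Y
O(14): 14−15=-1≡25 → Z
K(10): 10−15=-5≡21 → V
O(14): 14−15=-1≡25 → Z
T(19): 19−15=4 → E
D(3): 3−15=-12≡14 → O
M(12): 12−15=-3≡23 → X
X(23): 23−15=8 → I
R(17): 17−15=2 → C
B(1): 1−15=-14≡12 → M

RAYZVZEOXICM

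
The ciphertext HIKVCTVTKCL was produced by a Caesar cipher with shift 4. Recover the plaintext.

H(7): 7−4=3 → D
I(8): 8−4=4 → E
K(10): 10−4=6 → G
V(21): 21−4=17 → R
C(2): 2−4=-2≡24 → Y
T(19): 19−4=15 → P
V(21): 21−4=17 → R
T(19): 19−4=15 → P
K(10): 10−4=6 → G
C(2): 2−4=-2≡24 → Y
L(11): 11−4=7 → H

DEGRYPRPGYH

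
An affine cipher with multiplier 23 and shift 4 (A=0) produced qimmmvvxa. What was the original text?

The inverse of 23 mod 26 is 17, since 23·17=391≡1. Apply D(y)=17·(y−4) mod 26:
q(16): 17·(16−4)=204≡22 → w
i(8): 17·(8−4)=68≡16 → q
m(12): 17·(12−4)=136≡6 → g
m(12): 17·(12−4)=136≡6 → g
m(12): 17·(12−4)=136≡6 → g
v(21): 17·(21−4)=289≡3 → d
v(21): 17·(21−4)=289≡3 → d
x(23): 17·(23−4)=323≡11 → l
a(0): 17·(0−4)=-68≡10 → k

wqgggddlk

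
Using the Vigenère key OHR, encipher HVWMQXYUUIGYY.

Repeat the key across the message: OHROHROHROHRO
H(7)+O(14): 21 → V
V(21)+H(7): 28≡2 → C
W(22)+R(17): 39≡13 → N
M(12)+O(14): 26≡0 → A
Q(16)+H(7): 23 → X
X(23)+R(17): 40≡14 → O
Y(24)+O(14): 38≡12 → M
U(20)+H(7): 27≡1 → B
U(20)+R(17): 37≡11 → L
I(8)+O(14): 22 → W
G(6)+H(7): 13 → N
Y(24)+R(17): 41≡15 → P
Y(24)+O(14): 38≡12 → M

VCNAXOMBLWNPM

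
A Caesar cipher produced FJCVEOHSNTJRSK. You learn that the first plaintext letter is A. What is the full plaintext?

From the crib: F(5)−A(0)=5, so the shift is 5.
Subtract 5 from each ciphertext letter:
F(5): 5−5=0 → A
J(9): 9−5=4 → E
C(2): 2−5=-3≡23 → X
V(21): 21−5=16 → Q
E(4): 4−5=-1≡25 → Z
O(14): 14−5=9 → J
H(7): 7−5=2 → C
S(18): 18−5=13 → N
N(13): 13−5=8 → I
T(19): 19−5=14 → O
J(9): 9−5=4 → E
R(17): 17−5=12 → M
S(18): 18−5=13 → N
K(10): 10−5=5 → F

AEXQZJCNIOEMNF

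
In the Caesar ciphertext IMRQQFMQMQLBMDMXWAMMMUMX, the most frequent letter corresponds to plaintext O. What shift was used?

24

The most frequent ciphertext letter is M (appears 9 times).
M is position 12; O is position 14.
Shift = -2≡24.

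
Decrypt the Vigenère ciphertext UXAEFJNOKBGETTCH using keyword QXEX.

Repeat the key across the ciphertext: QXEXQXEXQXEXQXEX
U(20)−Q(16): 4 → E
X(23)−X(23): 0 → A
A(0)−E(4): -4≡22 → W
E(4)−X(23): -19≡7 → H
F(5)−Q(16): -11≡15 → P
J(9)−X(23): -14≡12 → M
N(13)−E(4): 9 → J
O(14)−X(23): -9≡17 → R
K(10)−Q(16): -6≡20 → U
B(1)−X(23): -22≡4 → E
G(6)−E(4): 2 → C
E(4)−X(23): -19≡7 → H
T(19)−Q(16): 3 → D
T(19)−X(23): -4≡22 → W
C(2)−E(4): -2≡24 → Y
H(7)−X(23): -16≡10 → K

EAWHPMJRUECHDWYK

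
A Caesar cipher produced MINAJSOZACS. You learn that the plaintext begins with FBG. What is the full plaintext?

FBGTCLHSTVL

From the crib: M(12)−F(5)=7, so the shift is 7.
Subtract 7 from each ciphertext letter:
M(12): 12−7=5 → F
I(8): 8−7=1 → B
N(13): 13−7=6 → G
A(0): 0−7=-7≡19 → T
J(9): 9−7=2 → C
S(18): 18−7=11 → L
O(14): 14−7=7 → H
Z(25): 25−7=18 → S
A(0): 0−7=-7≡19 → T
C(2): 2−7=-5≡21 → V
S(18): 18−7=11 → L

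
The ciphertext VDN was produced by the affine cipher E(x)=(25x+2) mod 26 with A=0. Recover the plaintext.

HZP

The inverse of 25 mod 26 is 25, since 25·25=625≡1. Apply D(y)=25·(y−2) mod 26:
V(21): 25·(21−2)=475≡7 → H
D(3): 25·(3−2)=25 → Z
N(13): 25·(13−2)=275≡15 → P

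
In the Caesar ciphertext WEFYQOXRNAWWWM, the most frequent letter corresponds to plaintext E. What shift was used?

The most frequent ciphertext letter is W (appears 4 times).
W is position 22; E is position 4.
Shift = 18.

18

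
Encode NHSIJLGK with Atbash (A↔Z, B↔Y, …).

MSHRQOTP

N(13) → M(12)
H(7) → S(18)
S(18) → H(7)
I(8) → R(17)
J(9) → Q(16)
L(11) → O(14)
G(6) → T(19)
K(10) → P(15)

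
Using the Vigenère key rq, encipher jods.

aeui

Repeat the key across the message: rqrq
j(9)+r(17): 26≡0 → a
o(14)+q(16): 30≡4 → e
d(3)+r(17): 20 → u
s(18)+q(16): 34≡8 → i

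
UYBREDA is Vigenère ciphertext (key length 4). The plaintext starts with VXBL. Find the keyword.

Subtract each crib letter from the matching ciphertext letter (mod 26):
U(20)−V(21)=-1≡25 → Z
Y(24)−X(23)=1 → B
B(1)−B(1)=0 → A
R(17)−L(11)=6 → G

ZBAG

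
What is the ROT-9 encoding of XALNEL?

X(23): 23+9=32≡6 → G
A(0): 0+9=9 → J
L(11): 11+9=20 → U
N(13): 13+9=22 → W
E(4): 4+9=13 → N
L(11): 11+9=20 → U

GJUWNU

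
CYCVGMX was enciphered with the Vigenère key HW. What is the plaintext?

Repeat the key across the ciphertext: HWHWHWH
C(2)−H(7): -5≡21 → V
Y(24)−W(22): 2 → C
C(2)−H(7): -5≡21 → V
V(21)−W(22): -1≡25 → Z
G(6)−H(7): -1≡25 → Z
M(12)−W(22): -10≡16 → Q
X(23)−H(7): 16 → Q

VCVZZQQ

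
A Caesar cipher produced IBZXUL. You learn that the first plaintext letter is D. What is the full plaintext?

DWUSPG

From the crib: I(8)−D(3)=5, so the shift is 5.
Subtract 5 from each ciphertext letter:
I(8): 8−5=3 → D
B(1): 1−5=-4≡22 → W
Z(25): 25−5=20 → U
X(23): 23−5=18 → S
U(20): 20−5=15 → P
L(11): 11−5=6 → G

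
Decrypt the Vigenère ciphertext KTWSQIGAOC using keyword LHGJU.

Repeat the key across the ciphertext: LHGJULHGJU
K(10)−L(11): -1≡25 → Z
T(19)−H(7): 12 → M
W(22)−G(6): 16 → Q
S(18)−J(9): 9 → J
Q(16)−U(20): -4≡22 → W
I(8)−L(11): -3≡23 → X
G(6)−H(7): -1≡25 → Z
A(0)−G(6): -6≡20 → U
O(14)−J(9): 5 → F
C(2)−U(20): -18≡8 → I

ZMQJWXZUFI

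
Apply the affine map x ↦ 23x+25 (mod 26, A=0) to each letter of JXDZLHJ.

YIQCSEY

J(9): 23·9+25=232≡24 → Y
X(23): 23·23+25=554≡8 → I
D(3): 23·3+25=94≡16 → Q
Z(25): 23·25+25=600≡2 → C
L(11): 23·11+25=278≡18 → S
H(7): 23·7+25=186≡4 → E
J(9): 23·9+25=232≡24 → Y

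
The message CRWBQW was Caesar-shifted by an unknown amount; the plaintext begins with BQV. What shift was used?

1

From the crib: C(2)−B(1)=1, so the shift is 1.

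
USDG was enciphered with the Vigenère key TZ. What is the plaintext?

BTKH

Repeat the key across the ciphertext: TZTZ
U(20)−T(19): 1 → B
S(18)−Z(25): -7≡19 → T
D(3)−T(19): -16≡10 → K
G(6)−Z(25): -19≡7 → H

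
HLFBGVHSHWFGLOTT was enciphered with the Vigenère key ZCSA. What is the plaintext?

Repeat the key across the ciphertext: ZCSAZCSAZCSAZCSA
H(7)−Z(25): -18≡8 → I
L(11)−C(2): 9 → J
F(5)−S(18): -13≡13 → N
B(1)−A(0): 1 → B
G(6)−Z(25): -19≡7 → H
V(21)−C(2): 19 → T
H(7)−S(18): -11≡15 → P
S(18)−A(0): 18 → S
H(7)−Z(25): -18≡8 → I
W(22)−C(2): 20 → U
F(5)−S(18): -13≡13 → N
G(6)−A(0): 6 → G
L(11)−Z(25): -14≡12 → M
O(14)−C(2): 12 → M
T(19)−S(18): 1 → B
T(19)−A(0): 19 → T

IJNBHTPSIUNGMMBT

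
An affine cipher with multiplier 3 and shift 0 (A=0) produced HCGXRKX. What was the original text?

The inverse of 3 mod 26 is 9, since 3·9=27≡1. Apply D(y)=9·(y−0) mod 26:
H(7): 9·(7−0)=63≡11 → L
C(2): 9·(2−0)=18 → S
G(6): 9·(6−0)=54≡2 → C
X(23): 9·(23−0)=207≡25 → Z
R(17): 9·(17−0)=153≡23 → X
K(10): 9·(10−0)=90≡12 → M
X(23): 9·(23−0)=207≡25 → Z

LSCZXMZ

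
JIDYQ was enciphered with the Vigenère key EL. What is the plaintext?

FXZNM

Repeat the key across the ciphertext: ELELE
J(9)−E(4): 5 → F
I(8)−L(11): -3≡23 → X
D(3)−E(4): -1≡25 → Z
Y(24)−L(11): 13 → N
Q(16)−E(4): 12 → M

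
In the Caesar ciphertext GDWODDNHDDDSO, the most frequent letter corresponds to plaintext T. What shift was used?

10

The most frequent ciphertext letter is D (appears 6 times).
D is position 3; T is position 19.
Shift = -16≡10.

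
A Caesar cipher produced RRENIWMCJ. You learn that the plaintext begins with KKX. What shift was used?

From the crib: R(17)−K(10)=7, so the shift is 7.

7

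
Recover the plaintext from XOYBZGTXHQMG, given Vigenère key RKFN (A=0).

GETOIWOKQGHT

Repeat the key across the ciphertext: RKFNRKFNRKFN
X(23)−R(17): 6 → G
O(14)−K(10): 4 → E
Y(24)−F(5): 19 → T
B(1)−N(13): -12≡14 → O
Z(25)−R(17): 8 → I
G(6)−K(10): -4≡22 → W
T(19)−F(5): 14 → O
X(23)−N(13): 10 → K
H(7)−R(17): -10≡16 → Q
Q(16)−K(10): 6 → G
M(12)−F(5): 7 → H
G(6)−N(13): -7≡19 → T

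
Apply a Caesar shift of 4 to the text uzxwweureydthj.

u(20): 20+4=24 → y
z(25): 25+4=29≡3 → d
x(23): 23+4=27≡1 → b
w(22): 22+4=26≡0 → a
w(22): 22+4=26≡0 → a
e(4): 4+4=8 → i
u(20): 20+4=24 → y
r(17): 17+4=21 → v
e(4): 4+4=8 → i
y(24): 24+4=28≡2 → c
d(3): 3+4=7 → h
t(19): 19+4=23 → x
h(7): 7+4=11 → l
j(9): 9+4=13 → n

ydbaaiyvichxln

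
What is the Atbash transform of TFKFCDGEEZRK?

T(19) → G(6)
F(5) → U(20)
K(10) → P(15)
F(5) → U(20)
C(2) → X(23)
D(3) → W(22)
G(6) → T(19)
E(4) → V(21)
E(4) → V(21)
Z(25) → A(0)
R(17) → I(8)
K(10) → P(15)

GUPUXWTVVAIP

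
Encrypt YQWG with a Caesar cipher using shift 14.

MEKU

Y(24): 24+14=38≡12 → M
Q(16): 16+14=30≡4 → E
W(22): 22+14=36≡10 → K
G(6): 6+14=20 → U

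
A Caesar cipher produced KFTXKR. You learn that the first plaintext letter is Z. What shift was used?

From the crib: K(10)−Z(25)=-15≡11, so the shift is 11.

11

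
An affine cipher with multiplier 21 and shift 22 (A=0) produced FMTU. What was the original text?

TCLQ

The inverse of 21 mod 26 is 5, since 21·5=105≡1. Apply D(y)=5·(y−22) mod 26:
F(5): 5·(5−22)=-85≡19 → T
M(12): 5·(12−22)=-50≡2 → C
T(19): 5·(19−22)=-15≡11 → L
U(20): 5·(20−22)=-10≡16 → Q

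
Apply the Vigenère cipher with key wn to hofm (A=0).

dbbz

Repeat the key across the message: wnwn
h(7)+w(22): 29≡3 → d
o(14)+n(13): 27≡1 → b
f(5)+w(22): 27≡1 → b
m(12)+n(13): 25 → z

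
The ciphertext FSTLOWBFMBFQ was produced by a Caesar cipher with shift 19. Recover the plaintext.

F(5): 5−19=-14≡12 → M
S(18): 18−19=-1≡25 → Z
T(19): 19−19=0 → A
L(11): 11−19=-8≡18 → S
O(14): 14−19=-5≡21 → V
W(22): 22−19=3 → D
B(1): 1−19=-18≡8 → I
F(5): 5−19=-14≡12 → M
M(12): 12−19=-7≡19 → T
B(1): 1−19=-18≡8 → I
F(5): 5−19=-14≡12 → M
Q(16): 16−19=-3≡23 → X

MZASVDIMTIMX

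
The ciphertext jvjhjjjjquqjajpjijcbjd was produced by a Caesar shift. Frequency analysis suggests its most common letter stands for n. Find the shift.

22

The most frequent ciphertext letter is j (appears 11 times).
j is position 9; n is position 13.
Shift = -4≡22.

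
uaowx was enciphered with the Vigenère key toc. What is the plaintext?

bmmdj

Repeat the key across the ciphertext: tocto
u(20)−t(19): 1 → b
a(0)−o(14): -14≡12 → m
o(14)−c(2): 12 → m
w(22)−t(19): 3 → d
x(23)−o(14): 9 → j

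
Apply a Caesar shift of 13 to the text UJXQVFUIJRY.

HWKDISHVWEL

U(20): 20+13=33≡7 → H
J(9): 9+13=22 → W
X(23): 23+13=36≡10 → K
Q(16): 16+13=29≡3 → D
V(21): 21+13=34≡8 → I
F(5): 5+13=18 → S
U(20): 20+13=33≡7 → H
I(8): 8+13=21 → V
J(9): 9+13=22 → W
R(17): 17+13=30≡4 → E
Y(24): 24+13=37≡11 → L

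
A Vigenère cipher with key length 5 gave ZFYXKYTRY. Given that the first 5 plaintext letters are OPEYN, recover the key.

LQUZX

Subtract each crib letter from the matching ciphertext letter (mod 26):
Z(25)−O(14)=11 → L
F(5)−P(15)=-10≡16 → Q
Y(24)−E(4)=20 → U
X(23)−Y(24)=-1≡25 → Z
K(10)−N(13)=-3≡23 → X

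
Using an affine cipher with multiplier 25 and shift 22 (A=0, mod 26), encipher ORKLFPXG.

IFMLRHZQ

O(14): 25·14+22=372≡8 → I
R(17): 25·17+22=447≡5 → F
K(10): 25·10+22=272≡12 → M
L(11): 25·11+22=297≡11 → L
F(5): 25·5+22=147≡17 → R
P(15): 25·15+22=397≡7 → H
X(23): 25·23+22=597≡25 → Z
G(6): 25·6+22=172≡16 → Q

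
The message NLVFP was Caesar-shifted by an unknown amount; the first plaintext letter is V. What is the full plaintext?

VTDNX

From the crib: N(13)−V(21)=-8≡18, so the shift is 18.
Subtract 18 from each ciphertext letter:
N(13): 13−18=-5≡21 → V
L(11): 11−18=-7≡19 → T
V(21): 21−18=3 → D
F(5): 5−18=-13≡13 → N
P(15): 15−18=-3≡23 → X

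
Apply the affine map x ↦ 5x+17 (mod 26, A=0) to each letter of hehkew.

h(7): 5·7+17=52≡0 → a
e(4): 5·4+17=37≡11 → l
h(7): 5·7+17=52≡0 → a
k(10): 5·10+17=67≡15 → p
e(4): 5·4+17=37≡11 → l
w(22): 5·22+17=127≡23 → x

alaplx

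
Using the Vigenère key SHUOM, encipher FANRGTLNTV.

Repeat the key across the message: SHUOMSHUOM
F(5)+S(18): 23 → X
A(0)+H(7): 7 → H
N(13)+U(20): 33≡7 → H
R(17)+O(14): 31≡5 → F
G(6)+M(12): 18 → S
T(19)+S(18): 37≡11 → L
L(11)+H(7): 18 → S
N(13)+U(20): 33≡7 → H
T(19)+O(14): 33≡7 → H
V(21)+M(12): 33≡7 → H

XHHFSLSHHH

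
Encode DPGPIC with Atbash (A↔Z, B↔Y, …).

WKTKRX

D(3) → W(22)
P(15) → K(10)
G(6) → T(19)
P(15) → K(10)
I(8) → R(17)
C(2) → X(23)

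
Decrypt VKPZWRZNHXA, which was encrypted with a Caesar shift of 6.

V(21): 21−6=15 → P
K(10): 10−6=4 → E
P(15): 15−6=9 → J
Z(25): 25−6=19 → T
W(22): 22−6=16 → Q
R(17): 17−6=11 → L
Z(25): 25−6=19 → T
N(13): 13−6=7 → H
H(7): 7−6=1 → B
X(23): 23−6=17 → R
A(0): 0−6=-6≡20 → U

PEJTQLTHBRU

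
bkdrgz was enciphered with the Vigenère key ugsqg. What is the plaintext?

Repeat the key across the ciphertext: ugsqgu
b(1)−u(20): -19≡7 → h
k(10)−g(6): 4 → e
d(3)−s(18): -15≡11 → l
r(17)−q(16): 1 → b
g(6)−g(6): 0 → a
z(25)−u(20): 5 → f

helbaf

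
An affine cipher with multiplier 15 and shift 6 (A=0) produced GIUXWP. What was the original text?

The inverse of 15 mod 26 is 7, since 15·7=105≡1. Apply D(y)=7·(y−6) mod 26:
G(6): 7·(6−6)=0 → A
I(8): 7·(8−6)=14 → O
U(20): 7·(20−6)=98≡20 → U
X(23): 7·(23−6)=119≡15 → P
W(22): 7·(22−6)=112≡8 → I
P(15): 7·(15−6)=63≡11 → L

AOUPIL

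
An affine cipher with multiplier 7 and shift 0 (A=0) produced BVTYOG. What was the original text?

PDZWCM

The inverse of 7 mod 26 is 15, since 7·15=105≡1. Apply D(y)=15·(y−0) mod 26:
B(1): 15·(1−0)=15 → P
V(21): 15·(21−0)=315≡3 → D
T(19): 15·(19−0)=285≡25 → Z
Y(24): 15·(24−0)=360≡22 → W
O(14): 15·(14−0)=210≡2 → C
G(6): 15·(6−0)=90≡12 → M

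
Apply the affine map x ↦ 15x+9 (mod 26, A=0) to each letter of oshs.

ltkt

o(14): 15·14+9=219≡11 → l
s(18): 15·18+9=279≡19 → t
h(7): 15·7+9=114≡10 → k
s(18): 15·18+9=279≡19 → t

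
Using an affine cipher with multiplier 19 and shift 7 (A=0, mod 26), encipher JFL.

WYI

J(9): 19·9+7=178≡22 → W
F(5): 19·5+7=102≡24 → Y
L(11): 19·11+7=216≡8 → I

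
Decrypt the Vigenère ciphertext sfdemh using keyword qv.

cknjwm

Repeat the key across the ciphertext: qvqvqv
s(18)−q(16): 2 → c
f(5)−v(21): -16≡10 → k
d(3)−q(16): -13≡13 → n
e(4)−v(21): -17≡9 → j
m(12)−q(16): -4≡22 → w
h(7)−v(21): -14≡12 → m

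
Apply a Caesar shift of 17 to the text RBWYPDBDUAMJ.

ISNPGUSULRDA

R(17): 17+17=34≡8 → I
B(1): 1+17=18 → S
W(22): 22+17=39≡13 → N
Y(24): 24+17=41≡15 → P
P(15): 15+17=32≡6 → G
D(3): 3+17=20 → U
B(1): 1+17=18 → S
D(3): 3+17=20 → U
U(20): 20+17=37≡11 → L
A(0): 0+17=17 → R
M(12): 12+17=29≡3 → D
J(9): 9+17=26≡0 → A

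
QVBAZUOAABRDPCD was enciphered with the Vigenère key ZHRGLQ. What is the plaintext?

ROKUOEPTJVGNQVM

Repeat the key across the ciphertext: ZHRGLQZHRGLQZHR
Q(16)−Z(25): -9≡17 → R
V(21)−H(7): 14 → O
B(1)−R(17): -16≡10 → K
A(0)−G(6): -6≡20 → U
Z(25)−L(11): 14 → O
U(20)−Q(16): 4 → E
O(14)−Z(25): -11≡15 → P
A(0)−H(7): -7≡19 → T
A(0)−R(17): -17≡9 → J
B(1)−G(6): -5≡21 → V
R(17)−L(11): 6 → G
D(3)−Q(16): -13≡13 → N
P(15)−Z(25): -10≡16 → Q
C(2)−H(7): -5≡21 → V
D(3)−R(17): -14≡12 → M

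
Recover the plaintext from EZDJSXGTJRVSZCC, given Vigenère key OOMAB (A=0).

QLRJRJSHJQHENCB

Repeat the key across the ciphertext: OOMABOOMABOOMAB
E(4)−O(14): -10≡16 → Q
Z(25)−O(14): 11 → L
D(3)−M(12): -9≡17 → R
J(9)−A(0): 9 → J
S(18)−B(1): 17 → R
X(23)−O(14): 9 → J
G(6)−O(14): -8≡18 → S
T(19)−M(12): 7 → H
J(9)−A(0): 9 → J
R(17)−B(1): 16 → Q
V(21)−O(14): 7 → H
S(18)−O(14): 4 → E
Z(25)−M(12): 13 → N
C(2)−A(0): 2 → C
C(2)−B(1): 1 → B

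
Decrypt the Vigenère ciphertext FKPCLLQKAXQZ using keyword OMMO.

Repeat the key across the ciphertext: OMMOOMMOOMMO
F(5)−O(14): -9≡17 → R
K(10)−M(12): -2≡24 → Y
P(15)−M(12): 3 → D
C(2)−O(14): -12≡14 → O
L(11)−O(14): -3≡23 → X
L(11)−M(12): -1≡25 → Z
Q(16)−M(12): 4 → E
K(10)−O(14): -4≡22 → W
A(0)−O(14): -14≡12 → M
X(23)−M(12): 11 → L
Q(16)−M(12): 4 → E
Z(25)−O(14): 11 → L

RYDOXZEWMLEL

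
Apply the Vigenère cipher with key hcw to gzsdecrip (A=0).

nbokgyykl

Repeat the key across the message: hcwhcwhcw
g(6)+h(7): 13 → n
z(25)+c(2): 27≡1 → b
s(18)+w(22): 40≡14 → o
d(3)+h(7): 10 → k
e(4)+c(2): 6 → g
c(2)+w(22): 24 → y
r(17)+h(7): 24 → y
i(8)+c(2): 10 → k
p(15)+w(22): 37≡11 → l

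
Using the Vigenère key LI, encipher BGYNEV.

Repeat the key across the message: LILILI
B(1)+L(11): 12 → M
G(6)+I(8): 14 → O
Y(24)+L(11): 35≡9 → J
N(13)+I(8): 21 → V
E(4)+L(11): 15 → P
V(21)+I(8): 29≡3 → D

MOJVPD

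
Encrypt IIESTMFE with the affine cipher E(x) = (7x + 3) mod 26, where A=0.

HHFZGJMF

I(8): 7·8+3=59≡7 → H
I(8): 7·8+3=59≡7 → H
E(4): 7·4+3=31≡5 → F
S(18): 7·18+3=129≡25 → Z
T(19): 7·19+3=136≡6 → G
M(12): 7·12+3=87≡9 → J
F(5): 7·5+3=38≡12 → M
E(4): 7·4+3=31≡5 → F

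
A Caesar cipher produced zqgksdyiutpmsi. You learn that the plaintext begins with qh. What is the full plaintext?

qhxbjupzlkgdjz

From the crib: z(25)−q(16)=9, so the shift is 9.
Subtract 9 from each ciphertext letter:
z(25): 25−9=16 → q
q(16): 16−9=7 → h
g(6): 6−9=-3≡23 → x
k(10): 10−9=1 → b
s(18): 18−9=9 → j
d(3): 3−9=-6≡20 → u
y(24): 24−9=15 → p
i(8): 8−9=-1≡25 → z
u(20): 20−9=11 → l
t(19): 19−9=10 → k
p(15): 15−9=6 → g
m(12): 12−9=3 → d
s(18): 18−9=9 → j
i(8): 8−9=-1≡25 → z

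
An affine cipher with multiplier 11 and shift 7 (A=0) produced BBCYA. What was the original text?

QQJLX

The inverse of 11 mod 26 is 19, since 11·19=209≡1. Apply D(y)=19·(y−7) mod 26:
B(1): 19·(1−7)=-114≡16 → Q
B(1): 19·(1−7)=-114≡16 → Q
C(2): 19·(2−7)=-95≡9 → J
Y(24): 19·(24−7)=323≡11 → L
A(0): 19·(0−7)=-133≡23 → X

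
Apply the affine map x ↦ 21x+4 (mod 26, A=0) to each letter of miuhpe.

wqivhk

m(12): 21·12+4=256≡22 → w
i(8): 21·8+4=172≡16 → q
u(20): 21·20+4=424≡8 → i
h(7): 21·7+4=151≡21 → v
p(15): 21·15+4=319≡7 → h
e(4): 21·4+4=88≡10 → k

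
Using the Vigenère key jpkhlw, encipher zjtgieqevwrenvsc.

Repeat the key across the message: jpkhlwjpkhlwjpkh
z(25)+j(9): 34≡8 → i
j(9)+p(15): 24 → y
t(19)+k(10): 29≡3 → d
g(6)+h(7): 13 → n
i(8)+l(11): 19 → t
e(4)+w(22): 26≡0 → a
q(16)+j(9): 25 → z
e(4)+p(15): 19 → t
v(21)+k(10): 31≡5 → f
w(22)+h(7): 29≡3 → d
r(17)+l(11): 28≡2 → c
e(4)+w(22): 26≡0 → a
n(13)+j(9): 22 → w
v(21)+p(15): 36≡10 → k
s(18)+k(10): 28≡2 → c
c(2)+h(7): 9 → j

iydntaztfdcawkcj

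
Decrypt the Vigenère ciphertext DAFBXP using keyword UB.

Repeat the key across the ciphertext: UBUBUB
D(3)−U(20): -17≡9 → J
A(0)−B(1): -1≡25 → Z
F(5)−U(20): -15≡11 → L
B(1)−B(1): 0 → A
X(23)−U(20): 3 → D
P(15)−B(1): 14 → O

JZLADO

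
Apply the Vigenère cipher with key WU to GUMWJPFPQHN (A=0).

COIQFJBJMBJ

Repeat the key across the message: WUWUWUWUWUW
G(6)+W(22): 28≡2 → C
U(20)+U(20): 40≡14 → O
M(12)+W(22): 34≡8 → I
W(22)+U(20): 42≡16 → Q
J(9)+W(22): 31≡5 → F
P(15)+U(20): 35≡9 → J
F(5)+W(22): 27≡1 → B
P(15)+U(20): 35≡9 → J
Q(16)+W(22): 38≡12 → M
H(7)+U(20): 27≡1 → B
N(13)+W(22): 35≡9 → J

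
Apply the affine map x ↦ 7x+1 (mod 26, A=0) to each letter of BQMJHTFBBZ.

IJHMYEKIIU

B(1): 7·1+1=8 → I
Q(16): 7·16+1=113≡9 → J
M(12): 7·12+1=85≡7 → H
J(9): 7·9+1=64≡12 → M
H(7): 7·7+1=50≡24 → Y
T(19): 7·19+1=134≡4 → E
F(5): 7·5+1=36≡10 → K
B(1): 7·1+1=8 → I
B(1): 7·1+1=8 → I
Z(25): 7·25+1=176≡20 → U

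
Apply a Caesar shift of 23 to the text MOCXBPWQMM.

M(12): 12+23=35≡9 → J
O(14): 14+23=37≡11 → L
C(2): 2+23=25 → Z
X(23): 23+23=46≡20 → U
B(1): 1+23=24 → Y
P(15): 15+23=38≡12 → M
W(22): 22+23=45≡19 → T
Q(16): 16+23=39≡13 → N
M(12): 12+23=35≡9 → J
M(12): 12+23=35≡9 → J

JLZUYMTNJJ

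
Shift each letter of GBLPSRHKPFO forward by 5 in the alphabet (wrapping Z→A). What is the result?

G(6): 6+5=11 → L
B(1): 1+5=6 → G
L(11): 11+5=16 → Q
P(15): 15+5=20 → U
S(18): 18+5=23 → X
R(17): 17+5=22 → W
H(7): 7+5=12 → M
K(10): 10+5=15 → P
P(15): 15+5=20 → U
F(5): 5+5=10 → K
O(14): 14+5=19 → T

LGQUXWMPUKT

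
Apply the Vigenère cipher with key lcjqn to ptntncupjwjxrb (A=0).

avwjanwyzjuzar

Repeat the key across the message: lcjqnlcjqnlcjq
p(15)+l(11): 26≡0 → a
t(19)+c(2): 21 → v
n(13)+j(9): 22 → w
t(19)+q(16): 35≡9 → j
n(13)+n(13): 26≡0 → a
c(2)+l(11): 13 → n
u(20)+c(2): 22 → w
p(15)+j(9): 24 → y
j(9)+q(16): 25 → z
w(22)+n(13): 35≡9 → j
j(9)+l(11): 20 → u
x(23)+c(2): 25 → z
r(17)+j(9): 26≡0 → a
b(1)+q(16): 17 → r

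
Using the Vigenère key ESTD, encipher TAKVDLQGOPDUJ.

XSDYHDJJSHWXN

Repeat the key across the message: ESTDESTDESTDE
T(19)+E(4): 23 → X
A(0)+S(18): 18 → S
K(10)+T(19): 29≡3 → D
V(21)+D(3): 24 → Y
D(3)+E(4): 7 → H
L(11)+S(18): 29≡3 → D
Q(16)+T(19): 35≡9 → J
G(6)+D(3): 9 → J
O(14)+E(4): 18 → S
P(15)+S(18): 33≡7 → H
D(3)+T(19): 22 → W
U(20)+D(3): 23 → X
J(9)+E(4): 13 → N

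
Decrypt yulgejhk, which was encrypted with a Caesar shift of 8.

y(24): 24−8=16 → q
u(20): 20−8=12 → m
l(11): 11−8=3 → d
g(6): 6−8=-2≡24 → y
e(4): 4−8=-4≡22 → w
j(9): 9−8=1 → b
h(7): 7−8=-1≡25 → z
k(10): 10−8=2 → c

qmdywbzc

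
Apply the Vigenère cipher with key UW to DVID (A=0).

Repeat the key across the message: UWUW
D(3)+U(20): 23 → X
V(21)+W(22): 43≡17 → R
I(8)+U(20): 28≡2 → C
D(3)+W(22): 25 → Z

XRCZ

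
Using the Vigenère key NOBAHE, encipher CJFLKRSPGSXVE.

PXGLRVFDHSEZR

Repeat the key across the message: NOBAHENOBAHEN
C(2)+N(13): 15 → P
J(9)+O(14): 23 → X
F(5)+B(1): 6 → G
L(11)+A(0): 11 → L
K(10)+H(7): 17 → R
R(17)+E(4): 21 → V
S(18)+N(13): 31≡5 → F
P(15)+O(14): 29≡3 → D
G(6)+B(1): 7 → H
S(18)+A(0): 18 → S
X(23)+H(7): 30≡4 → E
V(21)+E(4): 25 → Z
E(4)+N(13): 17 → R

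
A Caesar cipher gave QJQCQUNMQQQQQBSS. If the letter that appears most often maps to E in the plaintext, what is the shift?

12

The most frequent ciphertext letter is Q (appears 8 times).
Q is position 16; E is position 4.
Shift = 12.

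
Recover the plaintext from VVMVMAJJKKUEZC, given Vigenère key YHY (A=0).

XOOXFCLCMMNGBV

Repeat the key across the ciphertext: YHYYHYYHYYHYYH
V(21)−Y(24): -3≡23 → X
V(21)−H(7): 14 → O
M(12)−Y(24): -12≡14 → O
V(21)−Y(24): -3≡23 → X
M(12)−H(7): 5 → F
A(0)−Y(24): -24≡2 → C
J(9)−Y(24): -15≡11 → L
J(9)−H(7): 2 → C
K(10)−Y(24): -14≡12 → M
K(10)−Y(24): -14≡12 → M
U(20)−H(7): 13 → N
E(4)−Y(24): -20≡6 → G
Z(25)−Y(24): 1 → B
C(2)−H(7): -5≡21 → V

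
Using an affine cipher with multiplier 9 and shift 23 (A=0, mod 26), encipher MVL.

M(12): 9·12+23=131≡1 → B
V(21): 9·21+23=212≡4 → E
L(11): 9·11+23=122≡18 → S

BES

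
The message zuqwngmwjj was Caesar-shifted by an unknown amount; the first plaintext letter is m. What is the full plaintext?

From the crib: z(25)−m(12)=13, so the shift is 13.
Subtract 13 from each ciphertext letter:
z(25): 25−13=12 → m
u(20): 20−13=7 → h
q(16): 16−13=3 → d
w(22): 22−13=9 → j
n(13): 13−13=0 → a
g(6): 6−13=-7≡19 → t
m(12): 12−13=-1≡25 → z
w(22): 22−13=9 → j
j(9): 9−13=-4≡22 → w
j(9): 9−13=-4≡22 → w

mhdjatzjww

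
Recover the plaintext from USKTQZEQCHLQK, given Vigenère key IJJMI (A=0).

Repeat the key across the ciphertext: IJJMIIJJMIIJJ
U(20)−I(8): 12 → M
S(18)−J(9): 9 → J
K(10)−J(9): 1 → B
T(19)−M(12): 7 → H
Q(16)−I(8): 8 → I
Z(25)−I(8): 17 → R
E(4)−J(9): -5≡21 → V
Q(16)−J(9): 7 → H
C(2)−M(12): -10≡16 → Q
H(7)−I(8): -1≡25 → Z
L(11)−I(8): 3 → D
Q(16)−J(9): 7 → H
K(10)−J(9): 1 → B

MJBHIRVHQZDHB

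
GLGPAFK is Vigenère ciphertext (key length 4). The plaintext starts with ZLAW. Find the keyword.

HAGT

Subtract each crib letter from the matching ciphertext letter (mod 26):
G(6)−Z(25)=-19≡7 → H
L(11)−L(11)=0 → A
G(6)−A(0)=6 → G
P(15)−W(22)=-7≡19 → T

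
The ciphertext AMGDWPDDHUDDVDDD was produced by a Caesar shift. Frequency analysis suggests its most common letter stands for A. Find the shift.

3

The most frequent ciphertext letter is D (appears 8 times).
D is position 3; A is position 0.
Shift = 3.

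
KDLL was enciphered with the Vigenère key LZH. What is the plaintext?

Repeat the key across the ciphertext: LZHL
K(10)−L(11): -1≡25 → Z
D(3)−Z(25): -22≡4 → E
L(11)−H(7): 4 → E
L(11)−L(11): 0 → A

ZEEA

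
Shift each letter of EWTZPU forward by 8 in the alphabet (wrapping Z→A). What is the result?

E(4): 4+8=12 → M
W(22): 22+8=30≡4 → E
T(19): 19+8=27≡1 → B
Z(25): 25+8=33≡7 → H
P(15): 15+8=23 → X
U(20): 20+8=28≡2 → C

MEBHXC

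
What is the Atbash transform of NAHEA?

N(13) → M(12)
A(0) → Z(25)
H(7) → S(18)
E(4) → V(21)
A(0) → Z(25)

MZSVZ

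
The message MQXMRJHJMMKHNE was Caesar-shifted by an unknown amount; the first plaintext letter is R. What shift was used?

21

From the crib: M(12)−R(17)=-5≡21, so the shift is 21.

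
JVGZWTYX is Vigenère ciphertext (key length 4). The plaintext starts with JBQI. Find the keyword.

Subtract each crib letter from the matching ciphertext letter (mod 26):
J(9)−J(9)=0 → A
V(21)−B(1)=20 → U
G(6)−Q(16)=-10≡16 → Q
Z(25)−I(8)=17 → R

AUQR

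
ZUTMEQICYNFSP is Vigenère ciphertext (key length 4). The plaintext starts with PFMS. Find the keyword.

Subtract each crib letter from the matching ciphertext letter (mod 26):
Z(25)−P(15)=10 → K
U(20)−F(5)=15 → P
T(19)−M(12)=7 → H
M(12)−S(18)=-6≡20 → U

KPHU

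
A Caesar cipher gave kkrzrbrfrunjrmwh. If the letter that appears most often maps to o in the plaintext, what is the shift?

3

The most frequent ciphertext letter is r (appears 5 times).
r is position 17; o is position 14.
Shift = 3.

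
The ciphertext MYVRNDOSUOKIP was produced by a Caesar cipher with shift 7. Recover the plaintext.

FROKGWHLNHDBI

M(12): 12−7=5 → F
Y(24): 24−7=17 → R
V(21): 21−7=14 → O
R(17): 17−7=10 → K
N(13): 13−7=6 → G
D(3): 3−7=-4≡22 → W
O(14): 14−7=7 → H
S(18): 18−7=11 → L
U(20): 20−7=13 → N
O(14): 14−7=7 → H
K(10): 10−7=3 → D
I(8): 8−7=1 → B
P(15): 15−7=8 → I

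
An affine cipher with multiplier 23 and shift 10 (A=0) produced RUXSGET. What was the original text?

The inverse of 23 mod 26 is 17, since 23·17=391≡1. Apply D(y)=17·(y−10) mod 26:
R(17): 17·(17−10)=119≡15 → P
U(20): 17·(20−10)=170≡14 → O
X(23): 17·(23−10)=221≡13 → N
S(18): 17·(18−10)=136≡6 → G
G(6): 17·(6−10)=-68≡10 → K
E(4): 17·(4−10)=-102≡2 → C
T(19): 17·(19−10)=153≡23 → X

PONGKCX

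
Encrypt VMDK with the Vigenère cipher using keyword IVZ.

Repeat the key across the message: IVZI
V(21)+I(8): 29≡3 → D
M(12)+V(21): 33≡7 → H
D(3)+Z(25): 28≡2 → C
K(10)+I(8): 18 → S

DHCS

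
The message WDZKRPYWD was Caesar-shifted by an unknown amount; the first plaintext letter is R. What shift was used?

From the crib: W(22)−R(17)=5, so the shift is 5.

5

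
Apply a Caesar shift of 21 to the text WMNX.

W(22): 22+21=43≡17 → R
M(12): 12+21=33≡7 → H
N(13): 13+21=34≡8 → I
X(23): 23+21=44≡18 → S

RHIS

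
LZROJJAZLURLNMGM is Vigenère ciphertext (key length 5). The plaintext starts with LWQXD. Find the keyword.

Subtract each crib letter from the matching ciphertext letter (mod 26):
L(11)−L(11)=0 → A
Z(25)−W(22)=3 → D
R(17)−Q(16)=1 → B
O(14)−X(23)=-9≡17 → R
J(9)−D(3)=6 → G

ADBRG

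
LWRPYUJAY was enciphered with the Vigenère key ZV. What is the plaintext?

Repeat the key across the ciphertext: ZVZVZVZVZ
L(11)−Z(25): -14≡12 → M
W(22)−V(21): 1 → B
R(17)−Z(25): -8≡18 → S
P(15)−V(21): -6≡20 → U
Y(24)−Z(25): -1≡25 → Z
U(20)−V(21): -1≡25 → Z
J(9)−Z(25): -16≡10 → K
A(0)−V(21): -21≡5 → F
Y(24)−Z(25): -1≡25 → Z

MBSUZZKFZ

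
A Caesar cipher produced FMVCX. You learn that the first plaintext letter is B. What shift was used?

4

From the crib: F(5)−B(1)=4, so the shift is 4.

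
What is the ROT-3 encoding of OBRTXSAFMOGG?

O(14): 14+3=17 → R
B(1): 1+3=4 → E
R(17): 17+3=20 → U
T(19): 19+3=22 → W
X(23): 23+3=26≡0 → A
S(18): 18+3=21 → V
A(0): 0+3=3 → D
F(5): 5+3=8 → I
M(12): 12+3=15 → P
O(14): 14+3=17 → R
G(6): 6+3=9 → J
G(6): 6+3=9 → J

REUWAVDIPRJJ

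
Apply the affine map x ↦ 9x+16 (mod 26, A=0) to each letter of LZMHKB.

L(11): 9·11+16=115≡11 → L
Z(25): 9·25+16=241≡7 → H
M(12): 9·12+16=124≡20 → U
H(7): 9·7+16=79≡1 → B
K(10): 9·10+16=106≡2 → C
B(1): 9·1+16=25 → Z

LHUBCZ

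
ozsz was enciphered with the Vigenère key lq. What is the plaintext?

Repeat the key across the ciphertext: lqlq
o(14)−l(11): 3 → d
z(25)−q(16): 9 → j
s(18)−l(11): 7 → h
z(25)−q(16): 9 → j

djhj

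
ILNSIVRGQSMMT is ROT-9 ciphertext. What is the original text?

I(8): 8−9=-1≡25 → Z
L(11): 11−9=2 → C
N(13): 13−9=4 → E
S(18): 18−9=9 → J
I(8): 8−9=-1≡25 → Z
V(21): 21−9=12 → M
R(17): 17−9=8 → I
G(6): 6−9=-3≡23 → X
Q(16): 16−9=7 → H
S(18): 18−9=9 → J
M(12): 12−9=3 → D
M(12): 12−9=3 → D
T(19): 19−9=10 → K

ZCEJZMIXHJDDK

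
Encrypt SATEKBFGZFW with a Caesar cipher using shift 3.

S(18): 18+3=21 → V
A(0): 0+3=3 → D
T(19): 19+3=22 → W
E(4): 4+3=7 → H
K(10): 10+3=13 → N
B(1): 1+3=4 → E
F(5): 5+3=8 → I
G(6): 6+3=9 → J
Z(25): 25+3=28≡2 → C
F(5): 5+3=8 → I
W(22): 22+3=25 → Z

VDWHNEIJCIZ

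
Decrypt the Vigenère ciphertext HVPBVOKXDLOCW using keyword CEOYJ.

Repeat the key across the ciphertext: CEOYJCEOYJCEO
H(7)−C(2): 5 → F
V(21)−E(4): 17 → R
P(15)−O(14): 1 → B
B(1)−Y(24): -23≡3 → D
V(21)−J(9): 12 → M
O(14)−C(2): 12 → M
K(10)−E(4): 6 → G
X(23)−O(14): 9 → J
D(3)−Y(24): -21≡5 → F
L(11)−J(9): 2 → C
O(14)−C(2): 12 → M
C(2)−E(4): -2≡24 → Y
W(22)−O(14): 8 → I

FRBDMMGJFCMYI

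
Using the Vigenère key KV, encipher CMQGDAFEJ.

Repeat the key across the message: KVKVKVKVK
C(2)+K(10): 12 → M
M(12)+V(21): 33≡7 → H
Q(16)+K(10): 26≡0 → A
G(6)+V(21): 27≡1 → B
D(3)+K(10): 13 → N
A(0)+V(21): 21 → V
F(5)+K(10): 15 → P
E(4)+V(21): 25 → Z
J(9)+K(10): 19 → T

MHABNVPZT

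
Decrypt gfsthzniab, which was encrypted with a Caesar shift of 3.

g(6): 6−3=3 → d
f(5): 5−3=2 → c
s(18): 18−3=15 → p
t(19): 19−3=16 → q
h(7): 7−3=4 → e
z(25): 25−3=22 → w
n(13): 13−3=10 → k
i(8): 8−3=5 → f
a(0): 0−3=-3≡23 → x
b(1): 1−3=-2≡24 → y

dcpqewkfxy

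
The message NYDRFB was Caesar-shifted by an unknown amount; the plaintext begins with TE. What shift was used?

20

From the crib: N(13)−T(19)=-6≡20, so the shift is 20.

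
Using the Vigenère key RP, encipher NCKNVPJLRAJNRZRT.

Repeat the key across the message: RPRPRPRPRPRPRPRP
N(13)+R(17): 30≡4 → E
C(2)+P(15): 17 → R
K(10)+R(17): 27≡1 → B
N(13)+P(15): 28≡2 → C
V(21)+R(17): 38≡12 → M
P(15)+P(15): 30≡4 → E
J(9)+R(17): 26≡0 → A
L(11)+P(15): 26≡0 → A
R(17)+R(17): 34≡8 → I
A(0)+P(15): 15 → P
J(9)+R(17): 26≡0 → A
N(13)+P(15): 28≡2 → C
R(17)+R(17): 34≡8 → I
Z(25)+P(15): 40≡14 → O
R(17)+R(17): 34≡8 → I
T(19)+P(15): 34≡8 → I

ERBCMEAAIPACIOII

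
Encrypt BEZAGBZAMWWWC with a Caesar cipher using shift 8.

JMHIOJHIUEEEK

B(1): 1+8=9 → J
E(4): 4+8=12 → M
Z(25): 25+8=33≡7 → H
A(0): 0+8=8 → I
G(6): 6+8=14 → O
B(1): 1+8=9 → J
Z(25): 25+8=33≡7 → H
A(0): 0+8=8 → I
M(12): 12+8=20 → U
W(22): 22+8=30≡4 → E
W(22): 22+8=30≡4 → E
W(22): 22+8=30≡4 → E
C(2): 2+8=10 → K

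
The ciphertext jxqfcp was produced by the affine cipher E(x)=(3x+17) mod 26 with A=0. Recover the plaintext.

The inverse of 3 mod 26 is 9, since 3·9=27≡1. Apply D(y)=9·(y−17) mod 26:
j(9): 9·(9−17)=-72≡6 → g
x(23): 9·(23−17)=54≡2 → c
q(16): 9·(16−17)=-9≡17 → r
f(5): 9·(5−17)=-108≡22 → w
c(2): 9·(2−17)=-135≡21 → v
p(15): 9·(15−17)=-18≡8 → i

gcrwvi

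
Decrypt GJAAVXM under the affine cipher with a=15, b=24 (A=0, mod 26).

The inverse of 15 mod 26 is 7, since 15·7=105≡1. Apply D(y)=7·(y−24) mod 26:
G(6): 7·(6−24)=-126≡4 → E
J(9): 7·(9−24)=-105≡25 → Z
A(0): 7·(0−24)=-168≡14 → O
A(0): 7·(0−24)=-168≡14 → O
V(21): 7·(21−24)=-21≡5 → F
X(23): 7·(23−24)=-7≡19 → T
M(12): 7·(12−24)=-84≡20 → U

EZOOFTU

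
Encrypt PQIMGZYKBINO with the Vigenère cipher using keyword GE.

Repeat the key across the message: GEGEGEGEGEGE
P(15)+G(6): 21 → V
Q(16)+E(4): 20 → U
I(8)+G(6): 14 → O
M(12)+E(4): 16 → Q
G(6)+G(6): 12 → M
Z(25)+E(4): 29≡3 → D
Y(24)+G(6): 30≡4 → E
K(10)+E(4): 14 → O
B(1)+G(6): 7 → H
I(8)+E(4): 12 → M
N(13)+G(6): 19 → T
O(14)+E(4): 18 → S

VUOQMDEOHMTS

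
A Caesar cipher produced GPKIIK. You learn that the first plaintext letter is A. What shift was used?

From the crib: G(6)−A(0)=6, so the shift is 6.

6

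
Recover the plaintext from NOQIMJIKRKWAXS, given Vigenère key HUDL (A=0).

Repeat the key across the ciphertext: HUDLHUDLHUDLHU
N(13)−H(7): 6 → G
O(14)−U(20): -6≡20 → U
Q(16)−D(3): 13 → N
I(8)−L(11): -3≡23 → X
M(12)−H(7): 5 → F
J(9)−U(20): -11≡15 → P
I(8)−D(3): 5 → F
K(10)−L(11): -1≡25 → Z
R(17)−H(7): 10 → K
K(10)−U(20): -10≡16 → Q
W(22)−D(3): 19 → T
A(0)−L(11): -11≡15 → P
X(23)−H(7): 16 → Q
S(18)−U(20): -2≡24 → Y

GUNXFPFZKQTPQY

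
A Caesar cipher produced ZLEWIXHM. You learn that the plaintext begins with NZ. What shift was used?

From the crib: Z(25)−N(13)=12, so the shift is 12.

12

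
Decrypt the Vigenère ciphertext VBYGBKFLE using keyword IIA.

NTYYTKXDE

Repeat the key across the ciphertext: IIAIIAIIA
V(21)−I(8): 13 → N
B(1)−I(8): -7≡19 → T
Y(24)−A(0): 24 → Y
G(6)−I(8): -2≡24 → Y
B(1)−I(8): -7≡19 → T
K(10)−A(0): 10 → K
F(5)−I(8): -3≡23 → X
L(11)−I(8): 3 → D
E(4)−A(0): 4 → E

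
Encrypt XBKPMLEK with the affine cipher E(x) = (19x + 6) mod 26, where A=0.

X(23): 19·23+6=443≡1 → B
B(1): 19·1+6=25 → Z
K(10): 19·10+6=196≡14 → O
P(15): 19·15+6=291≡5 → F
M(12): 19·12+6=234≡0 → A
L(11): 19·11+6=215≡7 → H
E(4): 19·4+6=82≡4 → E
K(10): 19·10+6=196≡14 → O

BZOFAHEO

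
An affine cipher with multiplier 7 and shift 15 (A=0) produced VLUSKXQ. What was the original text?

MSXTDQP

The inverse of 7 mod 26 is 15, since 7·15=105≡1. Apply D(y)=15·(y−15) mod 26:
V(21): 15·(21−15)=90≡12 → M
L(11): 15·(11−15)=-60≡18 → S
U(20): 15·(20−15)=75≡23 → X
S(18): 15·(18−15)=45≡19 → T
K(10): 15·(10−15)=-75≡3 → D
X(23): 15·(23−15)=120≡16 → Q
Q(16): 15·(16−15)=15 → P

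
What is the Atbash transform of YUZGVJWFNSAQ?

Y(24) → B(1)
U(20) → F(5)
Z(25) → A(0)
G(6) → T(19)
V(21) → E(4)
J(9) → Q(16)
W(22) → D(3)
F(5) → U(20)
N(13) → M(12)
S(18) → H(7)
A(0) → Z(25)
Q(16) → J(9)

BFATEQDUMHZJ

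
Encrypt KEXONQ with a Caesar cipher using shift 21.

K(10): 10+21=31≡5 → F
E(4): 4+21=25 → Z
X(23): 23+21=44≡18 → S
O(14): 14+21=35≡9 → J
N(13): 13+21=34≡8 → I
Q(16): 16+21=37≡11 → L

FZSJIL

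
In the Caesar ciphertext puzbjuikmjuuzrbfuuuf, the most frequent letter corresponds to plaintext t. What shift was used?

1

The most frequent ciphertext letter is u (appears 7 times).
u is position 20; t is position 19.
Shift = 1.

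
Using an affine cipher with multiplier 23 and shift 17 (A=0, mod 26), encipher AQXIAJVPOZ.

RVATRQGYBU

A(0): 23·0+17=17 → R
Q(16): 23·16+17=385≡21 → V
X(23): 23·23+17=546≡0 → A
I(8): 23·8+17=201≡19 → T
A(0): 23·0+17=17 → R
J(9): 23·9+17=224≡16 → Q
V(21): 23·21+17=500≡6 → G
P(15): 23·15+17=362≡24 → Y
O(14): 23·14+17=339≡1 → B
Z(25): 23·25+17=592≡20 → U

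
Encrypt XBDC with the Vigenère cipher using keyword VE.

Repeat the key across the message: VEVE
X(23)+V(21): 44≡18 → S
B(1)+E(4): 5 → F
D(3)+V(21): 24 → Y
C(2)+E(4): 6 → G

SFYG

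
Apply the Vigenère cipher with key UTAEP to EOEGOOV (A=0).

YHEKDIO

Repeat the key across the message: UTAEPUT
E(4)+U(20): 24 → Y
O(14)+T(19): 33≡7 → H
E(4)+A(0): 4 → E
G(6)+E(4): 10 → K
O(14)+P(15): 29≡3 → D
O(14)+U(20): 34≡8 → I
V(21)+T(19): 40≡14 → O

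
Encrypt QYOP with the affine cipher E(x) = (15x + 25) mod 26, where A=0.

Q(16): 15·16+25=265≡5 → F
Y(24): 15·24+25=385≡21 → V
O(14): 15·14+25=235≡1 → B
P(15): 15·15+25=250≡16 → Q

FVBQ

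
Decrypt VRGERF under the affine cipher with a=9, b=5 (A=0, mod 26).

WKDXKA

The inverse of 9 mod 26 is 3, since 9·3=27≡1. Apply D(y)=3·(y−5) mod 26:
V(21): 3·(21−5)=48≡22 → W
R(17): 3·(17−5)=36≡10 → K
G(6): 3·(6−5)=3 → D
E(4): 3·(4−5)=-3≡23 → X
R(17): 3·(17−5)=36≡10 → K
F(5): 3·(5−5)=0 → A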